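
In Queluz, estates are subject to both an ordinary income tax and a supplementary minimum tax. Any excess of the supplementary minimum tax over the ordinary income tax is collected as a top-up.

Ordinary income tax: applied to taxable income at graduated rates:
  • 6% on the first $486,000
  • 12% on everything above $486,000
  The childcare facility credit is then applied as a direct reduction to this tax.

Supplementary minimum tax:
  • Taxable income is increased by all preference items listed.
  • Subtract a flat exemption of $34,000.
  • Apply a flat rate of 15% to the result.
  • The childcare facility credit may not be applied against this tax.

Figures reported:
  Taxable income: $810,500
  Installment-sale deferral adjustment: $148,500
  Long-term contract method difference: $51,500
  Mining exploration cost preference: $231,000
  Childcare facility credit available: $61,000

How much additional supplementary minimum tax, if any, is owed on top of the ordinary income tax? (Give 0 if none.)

$174,025

Ordinary income tax:
  $486,000 × 6% = $29,160
  $324,500 × 12% = $38,940
  → $68,100
  Less childcare facility credit $61,000 → $7,100

Supplementary minimum tax:
  Adjusted income: $810,500 + $148,500 + $51,500 + $231,000 = $1,241,500
  Less exemption $34,000 → base $1,207,500
  $1,207,500 × 15% = $181,125

Excess of supplementary minimum tax over ordinary income tax: $181,125 − $7,100 = $174,025.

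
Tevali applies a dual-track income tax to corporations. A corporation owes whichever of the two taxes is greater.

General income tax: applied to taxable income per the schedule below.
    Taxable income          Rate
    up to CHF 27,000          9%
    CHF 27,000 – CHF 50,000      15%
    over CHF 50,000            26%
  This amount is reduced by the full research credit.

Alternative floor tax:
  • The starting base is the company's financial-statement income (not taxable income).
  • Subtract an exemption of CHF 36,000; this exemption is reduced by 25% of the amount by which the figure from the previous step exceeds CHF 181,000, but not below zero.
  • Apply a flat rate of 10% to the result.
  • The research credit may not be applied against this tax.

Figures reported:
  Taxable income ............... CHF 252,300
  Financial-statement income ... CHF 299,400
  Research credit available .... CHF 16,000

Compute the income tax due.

Alternative floor tax:
  Base (financial-statement income): CHF 299,400
  Exemption: CHF 36,000 − 25% × (CHF 299,400 − CHF 181,000) = CHF 36,000 − CHF 29,600 = CHF 6,400
  Base: CHF 299,400 − CHF 6,400 = CHF 293,000
  CHF 293,000 × 10% = CHF 29,300

General income tax:
  CHF 27,000 × 9% = CHF 2,430
  CHF 23,000 × 15% = CHF 3,450
  CHF 202,300 × 26% = CHF 52,598
  → CHF 58,478
  Less research credit CHF 16,000 → CHF 42,478

CHF 42,478 > CHF 29,300, so the general income tax governs.

CHF 42,478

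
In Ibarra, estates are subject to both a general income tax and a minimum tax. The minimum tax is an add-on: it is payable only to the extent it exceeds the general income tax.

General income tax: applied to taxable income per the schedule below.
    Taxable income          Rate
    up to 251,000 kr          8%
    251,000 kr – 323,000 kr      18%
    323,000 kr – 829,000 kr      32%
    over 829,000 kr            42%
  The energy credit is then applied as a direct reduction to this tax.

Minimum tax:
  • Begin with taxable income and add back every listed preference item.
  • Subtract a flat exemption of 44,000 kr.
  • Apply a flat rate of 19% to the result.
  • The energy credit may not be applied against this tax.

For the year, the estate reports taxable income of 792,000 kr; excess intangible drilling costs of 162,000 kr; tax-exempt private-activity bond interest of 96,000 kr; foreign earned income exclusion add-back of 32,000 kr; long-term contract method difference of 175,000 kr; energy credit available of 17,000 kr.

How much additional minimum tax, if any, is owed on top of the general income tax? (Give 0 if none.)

General income tax:
  251,000 kr × 8% = 20,080 kr
  72,000 kr × 18% = 12,960 kr
  469,000 kr × 32% = 150,080 kr
  → 183,120 kr
  Less energy credit 17,000 kr → 166,120 kr

Minimum tax:
  Adjusted income: 792,000 kr + 162,000 kr + 96,000 kr + 32,000 kr + 175,000 kr = 1,257,000 kr
  Less exemption 44,000 kr → base 1,213,000 kr
  1,213,000 kr × 19% = 230,470 kr

Excess of minimum tax over general income tax: 230,470 kr − 166,120 kr = 64,350 kr.

64,350 kr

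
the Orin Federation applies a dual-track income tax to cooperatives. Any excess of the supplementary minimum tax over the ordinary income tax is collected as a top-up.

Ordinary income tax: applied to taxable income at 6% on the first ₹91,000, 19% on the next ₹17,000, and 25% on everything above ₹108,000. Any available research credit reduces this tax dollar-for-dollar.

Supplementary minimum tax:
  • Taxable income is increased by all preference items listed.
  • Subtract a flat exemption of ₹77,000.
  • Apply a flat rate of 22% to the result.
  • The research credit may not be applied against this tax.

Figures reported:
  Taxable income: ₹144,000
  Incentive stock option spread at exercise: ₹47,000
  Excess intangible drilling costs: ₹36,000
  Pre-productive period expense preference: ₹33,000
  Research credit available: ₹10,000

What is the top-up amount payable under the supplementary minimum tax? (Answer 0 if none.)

Supplementary minimum tax:
  Adjusted income: ₹144,000 + ₹47,000 + ₹36,000 + ₹33,000 = ₹260,000
  Less exemption ₹77,000 → base ₹183,000
  ₹183,000 × 22% = ₹40,260

Ordinary income tax:
  ₹91,000 × 6% = ₹5,460
  ₹17,000 × 19% = ₹3,230
  ₹36,000 × 25% = ₹9,000
  → ₹17,690
  Less research credit ₹10,000 → ₹7,690

Excess of supplementary minimum tax over ordinary income tax: ₹40,260 − ₹7,690 = ₹32,570.

₹32,570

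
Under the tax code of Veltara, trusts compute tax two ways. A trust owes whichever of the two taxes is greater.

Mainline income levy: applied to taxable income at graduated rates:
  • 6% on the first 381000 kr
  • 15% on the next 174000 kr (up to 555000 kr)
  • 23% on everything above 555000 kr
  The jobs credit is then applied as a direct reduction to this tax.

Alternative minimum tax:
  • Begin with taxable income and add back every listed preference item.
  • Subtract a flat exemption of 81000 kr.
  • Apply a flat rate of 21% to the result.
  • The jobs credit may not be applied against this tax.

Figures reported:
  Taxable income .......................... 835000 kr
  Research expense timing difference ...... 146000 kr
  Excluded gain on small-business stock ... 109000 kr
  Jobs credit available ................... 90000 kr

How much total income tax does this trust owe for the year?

211890 kr

Mainline income levy:
  381000 kr × 6% = 22860 kr
  174000 kr × 15% = 26100 kr
  280000 kr × 23% = 64400 kr
  → 113360 kr
  Less jobs credit 90000 kr → 23360 kr

Alternative minimum tax:
  Adjusted income: 835000 kr + 146000 kr + 109000 kr = 1090000 kr
  Less exemption 81000 kr → base 1009000 kr
  1009000 kr × 21% = 211890 kr

211890 kr > 23360 kr, so the alternative minimum tax is the binding amount.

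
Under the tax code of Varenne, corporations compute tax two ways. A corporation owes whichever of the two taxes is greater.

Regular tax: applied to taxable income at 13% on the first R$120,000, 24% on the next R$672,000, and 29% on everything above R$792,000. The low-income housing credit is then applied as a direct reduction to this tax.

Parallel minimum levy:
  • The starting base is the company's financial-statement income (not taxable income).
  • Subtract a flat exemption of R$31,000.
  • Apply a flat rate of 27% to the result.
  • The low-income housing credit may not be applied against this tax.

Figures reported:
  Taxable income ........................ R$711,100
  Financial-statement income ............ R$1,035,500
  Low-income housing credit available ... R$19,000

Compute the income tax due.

Parallel minimum levy:
  Base (financial-statement income): R$1,035,500
  Less exemption R$31,000 → base R$1,004,500
  R$1,004,500 × 27% = R$271,215

Regular tax:
  R$120,000 × 13% = R$15,600
  R$591,100 × 24% = R$141,864
  → R$157,464
  Less low-income housing credit R$19,000 → R$138,464

R$271,215 > R$138,464, so the parallel minimum levy is the binding amount.

R$271,215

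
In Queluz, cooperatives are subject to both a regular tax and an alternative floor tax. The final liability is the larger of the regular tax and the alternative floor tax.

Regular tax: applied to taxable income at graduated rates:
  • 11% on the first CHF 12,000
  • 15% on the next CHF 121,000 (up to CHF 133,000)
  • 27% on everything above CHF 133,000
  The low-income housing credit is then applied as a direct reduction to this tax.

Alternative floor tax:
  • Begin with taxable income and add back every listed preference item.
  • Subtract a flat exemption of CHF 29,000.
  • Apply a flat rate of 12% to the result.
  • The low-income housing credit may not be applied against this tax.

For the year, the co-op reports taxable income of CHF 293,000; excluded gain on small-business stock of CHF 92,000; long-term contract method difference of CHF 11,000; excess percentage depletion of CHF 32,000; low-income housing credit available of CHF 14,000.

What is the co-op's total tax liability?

Regular tax:
  CHF 12,000 × 11% = CHF 1,320
  CHF 121,000 × 15% = CHF 18,150
  CHF 160,000 × 27% = CHF 43,200
  → CHF 62,670
  Less low-income housing credit CHF 14,000 → CHF 48,670

Alternative floor tax:
  Adjusted income: CHF 293,000 + CHF 92,000 + CHF 11,000 + CHF 32,000 = CHF 428,000
  Less exemption CHF 29,000 → base CHF 399,000
  CHF 399,000 × 12% = CHF 47,880

CHF 48,670 > CHF 47,880, so the regular tax governs.

CHF 48,670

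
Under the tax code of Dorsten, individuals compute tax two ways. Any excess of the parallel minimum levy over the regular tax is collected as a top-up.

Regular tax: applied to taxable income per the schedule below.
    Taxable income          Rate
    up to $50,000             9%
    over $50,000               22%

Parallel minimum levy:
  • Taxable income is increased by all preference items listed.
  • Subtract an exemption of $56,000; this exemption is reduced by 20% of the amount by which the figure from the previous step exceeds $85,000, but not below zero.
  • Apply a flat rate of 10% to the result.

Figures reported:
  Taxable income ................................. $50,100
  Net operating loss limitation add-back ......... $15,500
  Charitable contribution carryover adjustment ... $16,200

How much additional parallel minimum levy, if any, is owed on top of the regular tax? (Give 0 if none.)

$0

Regular tax:
  $50,000 × 9% = $4,500
  $100 × 22% = $22
  → $4,522

Parallel minimum levy:
  Adjusted income: $50,100 + $15,500 + $16,200 = $81,800
  Exemption: $81,800 ≤ $85,000, so full $56,000 applies
  Base: $81,800 − $56,000 = $25,800
  $25,800 × 10% = $2,580

$2,580 ≤ $4,522, so no add-on is due.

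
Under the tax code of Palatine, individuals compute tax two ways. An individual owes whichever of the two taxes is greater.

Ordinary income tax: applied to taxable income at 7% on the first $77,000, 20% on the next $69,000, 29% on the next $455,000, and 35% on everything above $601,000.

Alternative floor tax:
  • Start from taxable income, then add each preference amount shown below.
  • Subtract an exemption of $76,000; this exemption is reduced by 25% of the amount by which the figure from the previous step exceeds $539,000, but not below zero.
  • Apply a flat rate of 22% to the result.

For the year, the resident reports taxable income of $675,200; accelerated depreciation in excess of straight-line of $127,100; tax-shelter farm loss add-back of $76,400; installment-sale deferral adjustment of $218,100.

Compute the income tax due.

$241,296

Ordinary income tax:
  $77,000 × 7% = $5,390
  $69,000 × 20% = $13,800
  $455,000 × 29% = $131,950
  $74,200 × 35% = $25,970
  → $177,110

Alternative floor tax:
  Adjusted income: $675,200 + $127,100 + $76,400 + $218,100 = $1,096,800
  Exemption: 25% × ($1,096,800 − $539,000) = $139,450 ≥ $76,000, so the exemption is fully phased out
  Base: $1,096,800 − $0 = $1,096,800
  $1,096,800 × 22% = $241,296

$241,296 > $177,110, so the alternative floor tax is the binding amount.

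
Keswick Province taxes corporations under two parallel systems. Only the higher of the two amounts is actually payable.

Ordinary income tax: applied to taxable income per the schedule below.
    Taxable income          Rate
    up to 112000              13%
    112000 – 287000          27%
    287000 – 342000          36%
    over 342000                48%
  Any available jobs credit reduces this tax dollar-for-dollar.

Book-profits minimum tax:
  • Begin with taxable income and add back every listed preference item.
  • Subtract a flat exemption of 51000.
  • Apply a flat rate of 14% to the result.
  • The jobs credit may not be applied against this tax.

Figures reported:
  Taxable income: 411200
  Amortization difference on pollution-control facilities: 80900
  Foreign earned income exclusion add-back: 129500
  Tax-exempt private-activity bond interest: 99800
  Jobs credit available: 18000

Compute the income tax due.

Ordinary income tax:
  112000 × 13% = 14560
  175000 × 27% = 47250
  55000 × 36% = 19800
  69200 × 48% = 33216
  → 114826
  Less jobs credit 18000 → 96826

Book-profits minimum tax:
  Adjusted income: 411200 + 80900 + 129500 + 99800 = 721400
  Less exemption 51000 → base 670400
  670400 × 14% = 93856

96826 > 93856, so the ordinary income tax governs.

96826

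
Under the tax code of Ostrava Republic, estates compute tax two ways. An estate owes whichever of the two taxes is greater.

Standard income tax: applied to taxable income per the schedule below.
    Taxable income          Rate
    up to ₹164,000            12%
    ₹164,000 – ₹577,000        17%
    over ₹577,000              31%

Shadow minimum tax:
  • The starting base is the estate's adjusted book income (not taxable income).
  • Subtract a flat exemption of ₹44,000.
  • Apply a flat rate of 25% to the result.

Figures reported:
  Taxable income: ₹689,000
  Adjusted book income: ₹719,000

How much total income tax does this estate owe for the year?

Shadow minimum tax:
  Base (adjusted book income): ₹719,000
  Less exemption ₹44,000 → base ₹675,000
  ₹675,000 × 25% = ₹168,750

Standard income tax:
  ₹164,000 × 12% = ₹19,680
  ₹413,000 × 17% = ₹70,210
  ₹112,000 × 31% = ₹34,720
  → ₹124,610

₹168,750 > ₹124,610, so the shadow minimum tax is the binding amount.

₹168,750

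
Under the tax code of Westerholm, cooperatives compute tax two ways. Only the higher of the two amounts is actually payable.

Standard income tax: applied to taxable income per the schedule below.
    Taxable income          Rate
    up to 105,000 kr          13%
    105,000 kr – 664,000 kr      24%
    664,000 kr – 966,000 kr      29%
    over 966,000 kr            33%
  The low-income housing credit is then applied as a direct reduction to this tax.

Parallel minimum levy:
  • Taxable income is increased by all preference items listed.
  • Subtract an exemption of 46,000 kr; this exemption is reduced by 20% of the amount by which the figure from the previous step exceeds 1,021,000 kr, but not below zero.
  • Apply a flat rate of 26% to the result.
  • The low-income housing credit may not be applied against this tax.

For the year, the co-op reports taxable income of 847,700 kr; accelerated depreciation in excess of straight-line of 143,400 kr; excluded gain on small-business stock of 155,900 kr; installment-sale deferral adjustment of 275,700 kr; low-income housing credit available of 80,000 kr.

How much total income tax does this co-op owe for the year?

Standard income tax:
  105,000 kr × 13% = 13,650 kr
  559,000 kr × 24% = 134,160 kr
  183,700 kr × 29% = 53,273 kr
  → 201,083 kr
  Less low-income housing credit 80,000 kr → 121,083 kr

Parallel minimum levy:
  Adjusted income: 847,700 kr + 143,400 kr + 155,900 kr + 275,700 kr = 1,422,700 kr
  Exemption: 20% × (1,422,700 kr − 1,021,000 kr) = 80,340 kr ≥ 46,000 kr, so the exemption is fully phased out
  Base: 1,422,700 kr − 0 kr = 1,422,700 kr
  1,422,700 kr × 26% = 369,902 kr

369,902 kr > 121,083 kr, so the parallel minimum levy is the binding amount.

369,902 kr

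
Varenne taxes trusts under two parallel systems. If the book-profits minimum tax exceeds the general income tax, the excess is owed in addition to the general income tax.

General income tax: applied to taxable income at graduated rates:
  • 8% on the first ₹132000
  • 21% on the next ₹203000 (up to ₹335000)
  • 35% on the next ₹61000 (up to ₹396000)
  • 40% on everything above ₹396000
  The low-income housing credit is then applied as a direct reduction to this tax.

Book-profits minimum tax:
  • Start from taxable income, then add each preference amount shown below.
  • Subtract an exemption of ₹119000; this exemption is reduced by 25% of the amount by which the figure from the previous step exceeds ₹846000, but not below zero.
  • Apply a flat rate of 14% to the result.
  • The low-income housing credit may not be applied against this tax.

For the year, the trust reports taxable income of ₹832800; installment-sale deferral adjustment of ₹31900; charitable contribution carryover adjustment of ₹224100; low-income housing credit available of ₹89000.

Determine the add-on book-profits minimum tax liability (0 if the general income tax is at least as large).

₹0

Book-profits minimum tax:
  Adjusted income: ₹832800 + ₹31900 + ₹224100 = ₹1088800
  Exemption: ₹119000 − 25% × (₹1088800 − ₹846000) = ₹119000 − ₹60700 = ₹58300
  Base: ₹1088800 − ₹58300 = ₹1030500
  ₹1030500 × 14% = ₹144270

General income tax:
  ₹132000 × 8% = ₹10560
  ₹203000 × 21% = ₹42630
  ₹61000 × 35% = ₹21350
  ₹436800 × 40% = ₹174720
  → ₹249260
  Less low-income housing credit ₹89000 → ₹160260

₹144270 ≤ ₹160260, so no add-on is due.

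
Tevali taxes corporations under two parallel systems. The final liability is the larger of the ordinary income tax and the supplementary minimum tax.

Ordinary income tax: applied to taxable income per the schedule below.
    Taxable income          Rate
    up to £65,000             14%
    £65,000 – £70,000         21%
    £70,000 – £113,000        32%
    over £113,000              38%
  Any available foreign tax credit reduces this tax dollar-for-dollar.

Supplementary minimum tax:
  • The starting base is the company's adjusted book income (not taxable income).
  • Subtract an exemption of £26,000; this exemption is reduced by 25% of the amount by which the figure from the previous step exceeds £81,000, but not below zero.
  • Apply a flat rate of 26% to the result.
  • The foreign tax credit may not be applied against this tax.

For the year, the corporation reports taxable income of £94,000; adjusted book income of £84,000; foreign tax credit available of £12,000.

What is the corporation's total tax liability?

£15,275

Supplementary minimum tax:
  Base (adjusted book income): £84,000
  Exemption: £26,000 − 25% × (£84,000 − £81,000) = £26,000 − £750 = £25,250
  Base: £84,000 − £25,250 = £58,750
  £58,750 × 26% = £15,275

Ordinary income tax:
  £65,000 × 14% = £9,100
  £5,000 × 21% = £1,050
  £24,000 × 32% = £7,680
  → £17,830
  Less foreign tax credit £12,000 → £5,830

£15,275 > £5,830, so the supplementary minimum tax is the binding amount.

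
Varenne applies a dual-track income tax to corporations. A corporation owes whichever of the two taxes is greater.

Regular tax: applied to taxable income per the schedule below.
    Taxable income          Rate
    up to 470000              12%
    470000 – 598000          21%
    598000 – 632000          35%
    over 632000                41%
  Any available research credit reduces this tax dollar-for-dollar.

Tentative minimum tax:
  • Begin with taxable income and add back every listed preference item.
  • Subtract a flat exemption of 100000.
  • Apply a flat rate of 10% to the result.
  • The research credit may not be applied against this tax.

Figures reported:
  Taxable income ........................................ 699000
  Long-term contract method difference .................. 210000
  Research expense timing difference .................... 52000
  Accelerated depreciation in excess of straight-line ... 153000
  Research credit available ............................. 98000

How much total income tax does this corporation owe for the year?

101400

Regular tax:
  470000 × 12% = 56400
  128000 × 21% = 26880
  34000 × 35% = 11900
  67000 × 41% = 27470
  → 122650
  Less research credit 98000 → 24650

Tentative minimum tax:
  Adjusted income: 699000 + 210000 + 52000 + 153000 = 1114000
  Less exemption 100000 → base 1014000
  1014000 × 10% = 101400

101400 > 24650, so the tentative minimum tax is the binding amount.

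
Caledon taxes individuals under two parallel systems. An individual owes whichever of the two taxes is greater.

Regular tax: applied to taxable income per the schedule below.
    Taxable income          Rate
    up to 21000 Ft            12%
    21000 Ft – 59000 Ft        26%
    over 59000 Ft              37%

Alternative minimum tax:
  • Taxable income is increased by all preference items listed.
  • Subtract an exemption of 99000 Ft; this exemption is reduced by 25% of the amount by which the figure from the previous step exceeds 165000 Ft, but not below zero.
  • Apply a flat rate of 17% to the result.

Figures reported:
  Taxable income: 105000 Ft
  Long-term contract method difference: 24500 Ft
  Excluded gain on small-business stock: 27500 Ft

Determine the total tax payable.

Alternative minimum tax:
  Adjusted income: 105000 Ft + 24500 Ft + 27500 Ft = 157000 Ft
  Exemption: 157000 Ft ≤ 165000 Ft, so full 99000 Ft applies
  Base: 157000 Ft − 99000 Ft = 58000 Ft
  58000 Ft × 17% = 9860 Ft

Regular tax:
  21000 Ft × 12% = 2520 Ft
  38000 Ft × 26% = 9880 Ft
  46000 Ft × 37% = 17020 Ft
  → 29420 Ft

29420 Ft > 9860 Ft, so the regular tax governs.

29420 Ft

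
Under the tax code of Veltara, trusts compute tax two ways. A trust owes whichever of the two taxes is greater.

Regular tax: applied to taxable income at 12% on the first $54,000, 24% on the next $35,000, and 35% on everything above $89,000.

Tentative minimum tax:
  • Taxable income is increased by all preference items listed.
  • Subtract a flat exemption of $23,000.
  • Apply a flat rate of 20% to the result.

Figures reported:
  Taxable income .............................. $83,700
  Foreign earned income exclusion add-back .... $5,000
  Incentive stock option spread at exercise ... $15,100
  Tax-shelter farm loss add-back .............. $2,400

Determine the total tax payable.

Regular tax:
  $54,000 × 12% = $6,480
  $29,700 × 24% = $7,128
  → $13,608

Tentative minimum tax:
  Adjusted income: $83,700 + $5,000 + $15,100 + $2,400 = $106,200
  Less exemption $23,000 → base $83,200
  $83,200 × 20% = $16,640

$16,640 > $13,608, so the tentative minimum tax is the binding amount.

$16,640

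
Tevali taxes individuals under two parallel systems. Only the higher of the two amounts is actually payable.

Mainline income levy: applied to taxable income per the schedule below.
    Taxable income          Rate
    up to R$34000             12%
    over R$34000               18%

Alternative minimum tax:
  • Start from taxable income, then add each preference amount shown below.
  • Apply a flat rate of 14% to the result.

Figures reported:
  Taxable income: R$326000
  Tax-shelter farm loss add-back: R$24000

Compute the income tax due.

Alternative minimum tax:
  Adjusted income: R$326000 + R$24000 = R$350000
  R$350000 × 14% = R$49000

Mainline income levy:
  R$34000 × 12% = R$4080
  R$292000 × 18% = R$52560
  → R$56640

R$56640 > R$49000, so the mainline income levy governs.

R$56640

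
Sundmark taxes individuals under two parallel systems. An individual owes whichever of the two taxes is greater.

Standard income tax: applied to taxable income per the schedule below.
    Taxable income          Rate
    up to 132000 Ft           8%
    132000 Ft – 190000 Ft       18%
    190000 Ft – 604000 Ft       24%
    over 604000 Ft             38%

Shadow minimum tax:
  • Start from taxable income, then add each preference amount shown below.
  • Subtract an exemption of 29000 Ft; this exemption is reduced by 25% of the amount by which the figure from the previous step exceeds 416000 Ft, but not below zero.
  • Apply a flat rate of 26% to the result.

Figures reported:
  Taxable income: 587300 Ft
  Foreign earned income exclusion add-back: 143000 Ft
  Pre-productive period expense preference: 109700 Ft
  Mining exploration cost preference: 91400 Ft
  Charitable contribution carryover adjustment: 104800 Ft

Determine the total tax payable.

269412 Ft

Standard income tax:
  132000 Ft × 8% = 10560 Ft
  58000 Ft × 18% = 10440 Ft
  397300 Ft × 24% = 95352 Ft
  → 116352 Ft

Shadow minimum tax:
  Adjusted income: 587300 Ft + 143000 Ft + 109700 Ft + 91400 Ft + 104800 Ft = 1036200 Ft
  Exemption: 25% × (1036200 Ft − 416000 Ft) = 155050 Ft ≥ 29000 Ft, so the exemption is fully phased out
  Base: 1036200 Ft − 0 Ft = 1036200 Ft
  1036200 Ft × 26% = 269412 Ft

269412 Ft > 116352 Ft, so the shadow minimum tax is the binding amount.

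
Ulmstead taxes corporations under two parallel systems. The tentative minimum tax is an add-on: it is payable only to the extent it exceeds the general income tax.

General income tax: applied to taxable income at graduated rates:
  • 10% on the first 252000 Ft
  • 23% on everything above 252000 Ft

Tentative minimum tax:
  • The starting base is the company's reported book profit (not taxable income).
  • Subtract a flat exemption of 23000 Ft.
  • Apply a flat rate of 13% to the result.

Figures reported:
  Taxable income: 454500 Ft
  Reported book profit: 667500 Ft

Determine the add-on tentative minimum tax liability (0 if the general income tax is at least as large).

12010 Ft

Tentative minimum tax:
  Base (reported book profit): 667500 Ft
  Less exemption 23000 Ft → base 644500 Ft
  644500 Ft × 13% = 83785 Ft

General income tax:
  252000 Ft × 10% = 25200 Ft
  202500 Ft × 23% = 46575 Ft
  → 71775 Ft

Excess of tentative minimum tax over general income tax: 83785 Ft − 71775 Ft = 12010 Ft.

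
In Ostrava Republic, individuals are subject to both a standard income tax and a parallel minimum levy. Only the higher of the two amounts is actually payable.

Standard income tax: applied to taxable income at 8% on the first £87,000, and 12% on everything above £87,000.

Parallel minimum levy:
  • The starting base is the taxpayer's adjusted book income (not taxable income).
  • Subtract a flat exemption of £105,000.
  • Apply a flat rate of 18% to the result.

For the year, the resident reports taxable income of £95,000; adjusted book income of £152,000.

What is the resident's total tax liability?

£8,460

Standard income tax:
  £87,000 × 8% = £6,960
  £8,000 × 12% = £960
  → £7,920

Parallel minimum levy:
  Base (adjusted book income): £152,000
  Less exemption £105,000 → base £47,000
  £47,000 × 18% = £8,460

£8,460 > £7,920, so the parallel minimum levy is the binding amount.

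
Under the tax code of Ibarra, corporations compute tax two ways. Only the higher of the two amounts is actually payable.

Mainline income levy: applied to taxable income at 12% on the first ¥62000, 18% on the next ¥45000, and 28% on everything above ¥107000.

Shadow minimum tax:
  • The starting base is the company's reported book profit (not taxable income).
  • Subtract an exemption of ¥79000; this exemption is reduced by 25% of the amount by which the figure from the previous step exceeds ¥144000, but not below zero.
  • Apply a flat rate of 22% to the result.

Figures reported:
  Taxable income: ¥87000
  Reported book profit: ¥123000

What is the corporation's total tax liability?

¥11940

Mainline income levy:
  ¥62000 × 12% = ¥7440
  ¥25000 × 18% = ¥4500
  → ¥11940

Shadow minimum tax:
  Base (reported book profit): ¥123000
  Exemption: ¥123000 ≤ ¥144000, so full ¥79000 applies
  Base: ¥123000 − ¥79000 = ¥44000
  ¥44000 × 22% = ¥9680

¥11940 > ¥9680, so the mainline income levy governs.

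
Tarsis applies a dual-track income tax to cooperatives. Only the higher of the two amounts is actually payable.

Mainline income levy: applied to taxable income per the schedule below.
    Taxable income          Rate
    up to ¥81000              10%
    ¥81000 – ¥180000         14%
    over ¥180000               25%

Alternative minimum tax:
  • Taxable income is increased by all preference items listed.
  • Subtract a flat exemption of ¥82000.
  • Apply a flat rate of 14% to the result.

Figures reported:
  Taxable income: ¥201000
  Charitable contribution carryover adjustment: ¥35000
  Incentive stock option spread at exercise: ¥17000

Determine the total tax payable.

Alternative minimum tax:
  Adjusted income: ¥201000 + ¥35000 + ¥17000 = ¥253000
  Less exemption ¥82000 → base ¥171000
  ¥171000 × 14% = ¥23940

Mainline income levy:
  ¥81000 × 10% = ¥8100
  ¥99000 × 14% = ¥13860
  ¥21000 × 25% = ¥5250
  → ¥27210

¥27210 > ¥23940, so the mainline income levy governs.

¥27210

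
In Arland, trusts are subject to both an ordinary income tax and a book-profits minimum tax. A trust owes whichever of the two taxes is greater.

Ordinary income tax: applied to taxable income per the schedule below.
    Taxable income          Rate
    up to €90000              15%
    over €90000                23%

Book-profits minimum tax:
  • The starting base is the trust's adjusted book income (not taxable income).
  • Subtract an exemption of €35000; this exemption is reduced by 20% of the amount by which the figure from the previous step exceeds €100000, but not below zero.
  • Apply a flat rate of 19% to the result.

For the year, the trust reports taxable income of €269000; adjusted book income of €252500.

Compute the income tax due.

€54670

Ordinary income tax:
  €90000 × 15% = €13500
  €179000 × 23% = €41170
  → €54670

Book-profits minimum tax:
  Base (adjusted book income): €252500
  Exemption: €35000 − 20% × (€252500 − €100000) = €35000 − €30500 = €4500
  Base: €252500 − €4500 = €248000
  €248000 × 19% = €47120

€54670 > €47120, so the ordinary income tax governs.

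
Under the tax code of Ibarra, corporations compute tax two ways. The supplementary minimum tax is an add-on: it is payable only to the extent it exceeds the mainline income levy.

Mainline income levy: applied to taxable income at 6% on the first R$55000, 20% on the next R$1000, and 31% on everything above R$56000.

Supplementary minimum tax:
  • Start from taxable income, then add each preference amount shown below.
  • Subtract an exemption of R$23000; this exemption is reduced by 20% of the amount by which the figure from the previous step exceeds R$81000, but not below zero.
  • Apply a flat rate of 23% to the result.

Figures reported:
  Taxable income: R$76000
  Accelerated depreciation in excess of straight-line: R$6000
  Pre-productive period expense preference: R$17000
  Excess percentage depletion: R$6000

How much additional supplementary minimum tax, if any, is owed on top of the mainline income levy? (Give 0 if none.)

Supplementary minimum tax:
  Adjusted income: R$76000 + R$6000 + R$17000 + R$6000 = R$105000
  Exemption: R$23000 − 20% × (R$105000 − R$81000) = R$23000 − R$4800 = R$18200
  Base: R$105000 − R$18200 = R$86800
  R$86800 × 23% = R$19964

Mainline income levy:
  R$55000 × 6% = R$3300
  R$1000 × 20% = R$200
  R$20000 × 31% = R$6200
  → R$9700

Excess of supplementary minimum tax over mainline income levy: R$19964 − R$9700 = R$10264.

R$10264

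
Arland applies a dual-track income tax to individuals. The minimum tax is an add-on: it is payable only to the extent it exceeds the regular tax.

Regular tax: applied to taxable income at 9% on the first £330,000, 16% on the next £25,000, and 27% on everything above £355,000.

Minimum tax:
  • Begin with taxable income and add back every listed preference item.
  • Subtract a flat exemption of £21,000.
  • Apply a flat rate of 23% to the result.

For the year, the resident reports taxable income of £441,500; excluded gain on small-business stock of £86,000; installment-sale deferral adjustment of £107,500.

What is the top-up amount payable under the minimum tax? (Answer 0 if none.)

£84,165

Regular tax:
  £330,000 × 9% = £29,700
  £25,000 × 16% = £4,000
  £86,500 × 27% = £23,355
  → £57,055

Minimum tax:
  Adjusted income: £441,500 + £86,000 + £107,500 = £635,000
  Less exemption £21,000 → base £614,000
  £614,000 × 23% = £141,220

Excess of minimum tax over regular tax: £141,220 − £57,055 = £84,165.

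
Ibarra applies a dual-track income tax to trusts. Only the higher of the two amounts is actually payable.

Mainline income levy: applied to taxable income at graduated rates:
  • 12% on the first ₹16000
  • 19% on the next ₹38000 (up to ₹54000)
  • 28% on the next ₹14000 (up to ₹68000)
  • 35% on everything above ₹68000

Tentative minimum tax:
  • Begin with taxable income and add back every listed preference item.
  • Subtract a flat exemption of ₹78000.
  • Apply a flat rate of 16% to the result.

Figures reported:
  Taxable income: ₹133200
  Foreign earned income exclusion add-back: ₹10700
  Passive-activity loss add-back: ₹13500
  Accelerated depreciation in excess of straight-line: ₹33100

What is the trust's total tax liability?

₹35880

Tentative minimum tax:
  Adjusted income: ₹133200 + ₹10700 + ₹13500 + ₹33100 = ₹190500
  Less exemption ₹78000 → base ₹112500
  ₹112500 × 16% = ₹18000

Mainline income levy:
  ₹16000 × 12% = ₹1920
  ₹38000 × 19% = ₹7220
  ₹14000 × 28% = ₹3920
  ₹65200 × 35% = ₹22820
  → ₹35880

₹35880 > ₹18000, so the mainline income levy governs.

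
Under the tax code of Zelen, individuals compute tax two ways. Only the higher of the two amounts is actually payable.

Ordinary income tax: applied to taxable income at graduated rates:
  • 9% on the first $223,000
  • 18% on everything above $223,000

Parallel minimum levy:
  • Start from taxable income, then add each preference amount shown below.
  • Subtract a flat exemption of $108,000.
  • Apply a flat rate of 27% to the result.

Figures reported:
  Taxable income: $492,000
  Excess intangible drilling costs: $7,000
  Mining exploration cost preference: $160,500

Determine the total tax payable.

$148,905

Parallel minimum levy:
  Adjusted income: $492,000 + $7,000 + $160,500 = $659,500
  Less exemption $108,000 → base $551,500
  $551,500 × 27% = $148,905

Ordinary income tax:
  $223,000 × 9% = $20,070
  $269,000 × 18% = $48,420
  → $68,490

$148,905 > $68,490, so the parallel minimum levy is the binding amount.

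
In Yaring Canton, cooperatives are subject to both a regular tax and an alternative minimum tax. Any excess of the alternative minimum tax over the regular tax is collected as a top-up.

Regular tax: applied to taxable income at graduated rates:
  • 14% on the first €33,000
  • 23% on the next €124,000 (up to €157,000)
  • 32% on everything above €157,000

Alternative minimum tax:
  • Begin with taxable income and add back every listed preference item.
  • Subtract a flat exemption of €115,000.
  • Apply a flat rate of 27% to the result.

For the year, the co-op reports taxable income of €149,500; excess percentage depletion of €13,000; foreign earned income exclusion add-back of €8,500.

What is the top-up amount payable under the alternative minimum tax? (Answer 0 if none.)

€0

Regular tax:
  €33,000 × 14% = €4,620
  €116,500 × 23% = €26,795
  → €31,415

Alternative minimum tax:
  Adjusted income: €149,500 + €13,000 + €8,500 = €171,000
  Less exemption €115,000 → base €56,000
  €56,000 × 27% = €15,120

€15,120 ≤ €31,415, so no add-on is due.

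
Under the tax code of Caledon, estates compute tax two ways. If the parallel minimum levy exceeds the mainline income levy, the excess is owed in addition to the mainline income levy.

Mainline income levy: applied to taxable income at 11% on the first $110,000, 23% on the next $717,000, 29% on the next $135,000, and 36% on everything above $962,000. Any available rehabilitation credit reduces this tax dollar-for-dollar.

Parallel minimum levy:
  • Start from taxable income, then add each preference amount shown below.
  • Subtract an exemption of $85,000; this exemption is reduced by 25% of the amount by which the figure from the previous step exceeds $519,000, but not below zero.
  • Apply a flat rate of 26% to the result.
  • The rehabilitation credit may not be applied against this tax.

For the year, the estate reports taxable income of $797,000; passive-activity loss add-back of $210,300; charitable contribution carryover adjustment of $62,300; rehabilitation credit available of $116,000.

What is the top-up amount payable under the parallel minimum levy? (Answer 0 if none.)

Mainline income levy:
  $110,000 × 11% = $12,100
  $687,000 × 23% = $158,010
  → $170,110
  Less rehabilitation credit $116,000 → $54,110

Parallel minimum levy:
  Adjusted income: $797,000 + $210,300 + $62,300 = $1,069,600
  Exemption: 25% × ($1,069,600 − $519,000) = $137,650 ≥ $85,000, so the exemption is fully phased out
  Base: $1,069,600 − $0 = $1,069,600
  $1,069,600 × 26% = $278,096

Excess of parallel minimum levy over mainline income levy: $278,096 − $54,110 = $223,986.

$223,986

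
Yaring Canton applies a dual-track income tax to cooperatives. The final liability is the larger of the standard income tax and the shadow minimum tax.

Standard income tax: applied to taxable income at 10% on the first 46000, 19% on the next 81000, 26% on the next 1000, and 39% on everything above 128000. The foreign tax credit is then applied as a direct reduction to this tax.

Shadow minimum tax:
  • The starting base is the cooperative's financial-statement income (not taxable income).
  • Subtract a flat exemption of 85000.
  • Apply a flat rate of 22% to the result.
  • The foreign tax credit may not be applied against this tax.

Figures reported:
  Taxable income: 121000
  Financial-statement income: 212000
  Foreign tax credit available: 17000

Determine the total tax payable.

27940

Shadow minimum tax:
  Base (financial-statement income): 212000
  Less exemption 85000 → base 127000
  127000 × 22% = 27940

Standard income tax:
  46000 × 10% = 4600
  75000 × 19% = 14250
  → 18850
  Less foreign tax credit 17000 → 1850

27940 > 1850, so the shadow minimum tax is the binding amount.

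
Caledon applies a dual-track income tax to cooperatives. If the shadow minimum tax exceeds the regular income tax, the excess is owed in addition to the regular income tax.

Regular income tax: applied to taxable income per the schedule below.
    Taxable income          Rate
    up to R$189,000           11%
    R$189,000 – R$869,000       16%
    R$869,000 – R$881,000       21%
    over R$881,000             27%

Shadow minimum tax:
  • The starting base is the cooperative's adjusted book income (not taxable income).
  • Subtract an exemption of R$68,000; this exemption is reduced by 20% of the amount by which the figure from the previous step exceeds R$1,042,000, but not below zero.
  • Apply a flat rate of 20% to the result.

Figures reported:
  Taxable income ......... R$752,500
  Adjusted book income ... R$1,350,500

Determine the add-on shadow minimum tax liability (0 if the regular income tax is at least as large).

R$157,890

Shadow minimum tax:
  Base (adjusted book income): R$1,350,500
  Exemption: R$68,000 − 20% × (R$1,350,500 − R$1,042,000) = R$68,000 − R$61,700 = R$6,300
  Base: R$1,350,500 − R$6,300 = R$1,344,200
  R$1,344,200 × 20% = R$268,840

Regular income tax:
  R$189,000 × 11% = R$20,790
  R$563,500 × 16% = R$90,160
  → R$110,950

Excess of shadow minimum tax over regular income tax: R$268,840 − R$110,950 = R$157,890.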